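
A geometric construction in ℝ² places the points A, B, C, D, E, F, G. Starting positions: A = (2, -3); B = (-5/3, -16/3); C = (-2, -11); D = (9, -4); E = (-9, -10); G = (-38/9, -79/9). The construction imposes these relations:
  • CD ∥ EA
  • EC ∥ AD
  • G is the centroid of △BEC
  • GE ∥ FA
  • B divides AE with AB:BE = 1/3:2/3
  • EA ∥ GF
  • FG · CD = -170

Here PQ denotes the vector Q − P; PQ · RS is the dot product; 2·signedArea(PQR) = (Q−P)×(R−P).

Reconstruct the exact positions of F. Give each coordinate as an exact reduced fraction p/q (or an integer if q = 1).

F = (61/9, -16/9)

1. F_x = 61/9  [GE ∥ FA ∩ EA ∥ GF]
2. F_y = -16/9  [GE ∥ FA ∩ EA ∥ GF]
   → F = (61/9, -16/9)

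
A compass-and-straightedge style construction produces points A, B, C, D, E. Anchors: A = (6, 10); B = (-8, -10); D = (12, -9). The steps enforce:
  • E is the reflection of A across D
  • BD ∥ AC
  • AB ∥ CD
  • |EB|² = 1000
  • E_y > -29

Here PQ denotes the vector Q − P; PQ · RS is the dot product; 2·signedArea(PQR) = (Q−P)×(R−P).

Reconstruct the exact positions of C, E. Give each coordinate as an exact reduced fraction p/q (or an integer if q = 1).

1. C_x = 26  [AB ∥ CD ∩ BD ∥ AC]
2. C_y = 11  [AB ∥ CD ∩ BD ∥ AC]
   → C = (26, 11)
3. E_x = 18  [E is the reflection of A across D]
4. E_y = -28  [E is the reflection of A across D]
   → E = (18, -28)

C = (26, 11)
E = (18, -28)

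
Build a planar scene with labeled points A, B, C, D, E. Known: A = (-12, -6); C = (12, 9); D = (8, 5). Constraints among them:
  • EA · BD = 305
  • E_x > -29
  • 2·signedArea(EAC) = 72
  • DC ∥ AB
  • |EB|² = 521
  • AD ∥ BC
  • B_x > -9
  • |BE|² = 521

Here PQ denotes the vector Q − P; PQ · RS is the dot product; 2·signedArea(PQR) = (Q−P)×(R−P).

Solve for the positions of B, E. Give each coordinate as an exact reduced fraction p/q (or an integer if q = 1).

1. B_x = -8  [AD ∥ BC ∩ DC ∥ AB]
2. B_y = -2  [AD ∥ BC ∩ DC ∥ AB]
   → B = (-8, -2)
3. E_x = -28  [EA · BD = 305 ∩ 2·signedArea(EAC) = 72]
4. E_y = -13  [EA · BD = 305 ∩ 2·signedArea(EAC) = 72]
   → E = (-28, -13)

B = (-8, -2)
E = (-28, -13)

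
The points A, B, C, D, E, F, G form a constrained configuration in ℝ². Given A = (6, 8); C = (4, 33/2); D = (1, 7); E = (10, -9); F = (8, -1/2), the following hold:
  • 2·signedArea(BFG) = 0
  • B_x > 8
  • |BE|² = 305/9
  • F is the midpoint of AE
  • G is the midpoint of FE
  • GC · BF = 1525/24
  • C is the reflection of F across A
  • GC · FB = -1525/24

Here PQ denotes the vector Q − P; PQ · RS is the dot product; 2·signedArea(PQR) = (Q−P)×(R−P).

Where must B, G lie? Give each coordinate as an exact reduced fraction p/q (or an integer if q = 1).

B = (26/3, -10/3)
G = (9, -19/4)

1. G_x = 9  [G is the midpoint of FE]
2. G_y = -19/4  [G is the midpoint of FE]
   → G = (9, -19/4)
3. B_x = 26/3  [2·signedArea(BFG) = 0 ∩ GC · BF = 1525/24]
4. B_y = -10/3  [2·signedArea(BFG) = 0 ∩ GC · BF = 1525/24]
   → B = (26/3, -10/3)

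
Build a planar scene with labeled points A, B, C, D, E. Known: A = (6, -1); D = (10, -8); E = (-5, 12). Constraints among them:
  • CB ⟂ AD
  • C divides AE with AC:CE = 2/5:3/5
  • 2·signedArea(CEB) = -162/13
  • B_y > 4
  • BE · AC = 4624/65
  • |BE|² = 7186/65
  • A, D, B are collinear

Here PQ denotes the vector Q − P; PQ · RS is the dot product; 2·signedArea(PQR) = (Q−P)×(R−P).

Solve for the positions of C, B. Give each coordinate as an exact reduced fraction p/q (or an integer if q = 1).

1. C_x = 8/5  [C divides AE with AC:CE = 2/5:3/5]
2. C_y = 21/5  [C divides AE with AC:CE = 2/5:3/5]
   → C = (8/5, 21/5)
3. B_x = 174/65  [A, D, B are collinear ∩ CB ⟂ AD]
4. B_y = 313/65  [A, D, B are collinear ∩ CB ⟂ AD]
   → B = (174/65, 313/65)

B = (174/65, 313/65)
C = (8/5, 21/5)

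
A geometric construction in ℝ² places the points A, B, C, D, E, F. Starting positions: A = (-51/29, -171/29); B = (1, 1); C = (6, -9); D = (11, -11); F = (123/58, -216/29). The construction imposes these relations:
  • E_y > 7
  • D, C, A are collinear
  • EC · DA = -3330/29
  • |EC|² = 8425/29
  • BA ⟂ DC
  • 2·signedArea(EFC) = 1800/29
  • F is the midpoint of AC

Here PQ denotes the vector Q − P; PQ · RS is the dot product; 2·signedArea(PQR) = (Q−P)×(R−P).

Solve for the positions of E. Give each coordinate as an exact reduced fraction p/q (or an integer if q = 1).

1. E_x = 109/29  [2·signedArea(EFC) = 1800/29 ∩ EC · DA = -3330/29]
2. E_y = 229/29  [2·signedArea(EFC) = 1800/29 ∩ EC · DA = -3330/29]
   → E = (109/29, 229/29)

E = (109/29, 229/29)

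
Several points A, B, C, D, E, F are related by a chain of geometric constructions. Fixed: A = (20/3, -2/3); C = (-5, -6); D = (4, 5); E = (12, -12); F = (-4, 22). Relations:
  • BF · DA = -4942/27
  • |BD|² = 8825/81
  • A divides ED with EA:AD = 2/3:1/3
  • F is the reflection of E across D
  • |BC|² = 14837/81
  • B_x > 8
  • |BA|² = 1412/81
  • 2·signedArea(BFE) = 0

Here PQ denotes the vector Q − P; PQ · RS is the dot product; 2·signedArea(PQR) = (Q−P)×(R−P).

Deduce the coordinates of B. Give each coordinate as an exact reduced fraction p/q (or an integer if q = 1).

1. B_x = 76/9  [2·signedArea(BFE) = 0 ∩ BF · DA = -4942/27]
2. B_y = -40/9  [2·signedArea(BFE) = 0 ∩ BF · DA = -4942/27]
   → B = (76/9, -40/9)

B = (76/9, -40/9)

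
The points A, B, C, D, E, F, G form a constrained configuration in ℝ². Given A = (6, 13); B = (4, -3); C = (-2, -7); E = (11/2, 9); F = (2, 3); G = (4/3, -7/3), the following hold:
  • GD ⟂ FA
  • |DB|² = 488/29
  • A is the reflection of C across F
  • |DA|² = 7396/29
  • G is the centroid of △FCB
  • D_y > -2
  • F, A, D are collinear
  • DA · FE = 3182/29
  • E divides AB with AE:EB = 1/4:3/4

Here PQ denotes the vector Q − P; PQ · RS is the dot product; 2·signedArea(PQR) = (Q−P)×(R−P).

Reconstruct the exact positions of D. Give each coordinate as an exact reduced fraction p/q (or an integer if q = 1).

D = (2/29, -53/29)

1. D_x = 2/29  [F, A, D are collinear ∩ GD ⟂ FA]
2. D_y = -53/29  [F, A, D are collinear ∩ GD ⟂ FA]
   → D = (2/29, -53/29)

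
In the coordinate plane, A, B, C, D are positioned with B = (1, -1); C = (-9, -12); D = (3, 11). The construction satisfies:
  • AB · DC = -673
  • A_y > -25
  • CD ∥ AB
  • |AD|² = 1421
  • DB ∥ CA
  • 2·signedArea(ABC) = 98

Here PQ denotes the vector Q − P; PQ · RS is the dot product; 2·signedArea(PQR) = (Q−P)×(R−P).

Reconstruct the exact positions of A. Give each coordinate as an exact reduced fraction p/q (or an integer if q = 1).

1. A_x = -11  [CD ∥ AB ∩ DB ∥ CA]
2. A_y = -24  [CD ∥ AB ∩ DB ∥ CA]
   → A = (-11, -24)

A = (-11, -24)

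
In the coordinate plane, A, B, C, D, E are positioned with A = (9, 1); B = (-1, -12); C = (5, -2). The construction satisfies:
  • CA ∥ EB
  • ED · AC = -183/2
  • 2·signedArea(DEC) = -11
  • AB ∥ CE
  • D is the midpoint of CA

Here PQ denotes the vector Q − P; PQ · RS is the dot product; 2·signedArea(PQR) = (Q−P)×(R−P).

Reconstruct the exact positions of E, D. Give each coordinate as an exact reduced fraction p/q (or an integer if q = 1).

D = (7, -1/2)
E = (-5, -15)

1. E_x = -5  [CA ∥ EB ∩ AB ∥ CE]
2. E_y = -15  [CA ∥ EB ∩ AB ∥ CE]
   → E = (-5, -15)
3. D_x = 7  [D is the midpoint of CA]
4. D_y = -1/2  [D is the midpoint of CA]
   → D = (7, -1/2)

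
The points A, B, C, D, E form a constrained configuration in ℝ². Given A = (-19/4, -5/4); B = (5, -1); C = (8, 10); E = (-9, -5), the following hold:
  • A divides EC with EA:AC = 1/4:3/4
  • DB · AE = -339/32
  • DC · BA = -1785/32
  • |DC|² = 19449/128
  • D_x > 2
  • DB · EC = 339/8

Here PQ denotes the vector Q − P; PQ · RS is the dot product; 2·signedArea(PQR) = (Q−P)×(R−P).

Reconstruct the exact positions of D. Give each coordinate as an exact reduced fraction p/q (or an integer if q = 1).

D = (41/16, -17/16)

1. D_x = 41/16  [DB · AE = -339/32 ∩ DC · BA = -1785/32]
2. D_y = -17/16  [DB · AE = -339/32 ∩ DC · BA = -1785/32]
   → D = (41/16, -17/16)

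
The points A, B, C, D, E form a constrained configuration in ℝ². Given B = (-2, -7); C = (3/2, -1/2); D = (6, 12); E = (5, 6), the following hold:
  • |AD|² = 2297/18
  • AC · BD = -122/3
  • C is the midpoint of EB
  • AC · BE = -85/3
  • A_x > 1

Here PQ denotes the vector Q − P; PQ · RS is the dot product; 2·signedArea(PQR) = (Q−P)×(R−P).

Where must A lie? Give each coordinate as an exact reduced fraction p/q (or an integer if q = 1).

1. A_x = 11/6  [AC · BE = -85/3 ∩ AC · BD = -122/3]
2. A_y = 3/2  [AC · BE = -85/3 ∩ AC · BD = -122/3]
   → A = (11/6, 3/2)

A = (11/6, 3/2)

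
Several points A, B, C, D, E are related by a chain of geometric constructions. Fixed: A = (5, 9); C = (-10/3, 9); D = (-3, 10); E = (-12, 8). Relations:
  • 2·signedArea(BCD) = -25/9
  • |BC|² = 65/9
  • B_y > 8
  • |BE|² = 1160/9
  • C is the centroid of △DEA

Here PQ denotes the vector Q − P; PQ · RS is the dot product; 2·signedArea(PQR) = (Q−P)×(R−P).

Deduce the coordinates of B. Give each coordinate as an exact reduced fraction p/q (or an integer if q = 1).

B = (-2/3, 26/3)

1. B_x = -2/3  [line -1·x + 1/3·y + -32/9 = 0 ∩ |BE|² = 1160/9]
2. B_y = 26/3  [line -1·x + 1/3·y + -32/9 = 0 ∩ |BE|² = 1160/9]
   → B = (-2/3, 26/3)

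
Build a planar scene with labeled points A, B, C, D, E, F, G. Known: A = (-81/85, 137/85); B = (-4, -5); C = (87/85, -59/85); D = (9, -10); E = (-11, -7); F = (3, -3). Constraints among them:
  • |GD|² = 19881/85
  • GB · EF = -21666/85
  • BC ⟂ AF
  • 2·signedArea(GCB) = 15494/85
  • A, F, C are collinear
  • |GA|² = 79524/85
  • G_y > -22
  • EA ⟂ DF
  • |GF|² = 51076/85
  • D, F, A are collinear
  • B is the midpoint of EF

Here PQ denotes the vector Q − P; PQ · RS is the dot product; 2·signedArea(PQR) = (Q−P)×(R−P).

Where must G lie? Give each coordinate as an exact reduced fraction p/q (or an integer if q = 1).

1. G_x = 1611/85  [GB · EF = -21666/85 ∩ 2·signedArea(GCB) = 15494/85]
2. G_y = -1837/85  [GB · EF = -21666/85 ∩ 2·signedArea(GCB) = 15494/85]
   → G = (1611/85, -1837/85)

G = (1611/85, -1837/85)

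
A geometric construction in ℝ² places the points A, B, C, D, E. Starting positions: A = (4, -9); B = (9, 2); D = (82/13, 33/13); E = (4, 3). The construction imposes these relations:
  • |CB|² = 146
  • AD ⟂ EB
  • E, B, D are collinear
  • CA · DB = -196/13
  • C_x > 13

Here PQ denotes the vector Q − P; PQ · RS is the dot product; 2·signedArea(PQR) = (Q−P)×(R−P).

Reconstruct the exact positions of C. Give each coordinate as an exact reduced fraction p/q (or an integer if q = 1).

C = (14, 13)

1. C_x = 14  [line -35/13·x + 7/13·y + 399/13 = 0 ∩ |CB|² = 146]
2. C_y = 13  [line -35/13·x + 7/13·y + 399/13 = 0 ∩ |CB|² = 146]
   → C = (14, 13)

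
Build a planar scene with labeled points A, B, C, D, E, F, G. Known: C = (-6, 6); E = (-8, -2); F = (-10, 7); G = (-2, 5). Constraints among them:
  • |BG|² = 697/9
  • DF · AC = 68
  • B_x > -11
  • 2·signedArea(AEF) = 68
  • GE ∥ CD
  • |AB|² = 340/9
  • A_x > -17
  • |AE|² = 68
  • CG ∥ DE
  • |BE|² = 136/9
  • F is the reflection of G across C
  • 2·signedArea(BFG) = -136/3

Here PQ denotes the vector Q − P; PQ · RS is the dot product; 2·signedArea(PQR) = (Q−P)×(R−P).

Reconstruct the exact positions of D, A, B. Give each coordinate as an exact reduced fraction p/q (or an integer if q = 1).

A = (-16, 0)
B = (-10, 4/3)
D = (-12, -1)

1. D_x = -12  [CG ∥ DE ∩ GE ∥ CD]
2. D_y = -1  [CG ∥ DE ∩ GE ∥ CD]
   → D = (-12, -1)
3. A_x = -16  [2·signedArea(AEF) = 68 ∩ DF · AC = 68]
4. A_y = 0  [2·signedArea(AEF) = 68 ∩ DF · AC = 68]
   → A = (-16, 0)
5. B_x = -10  [line 2·x + 8·y + 28/3 = 0 ∩ |AB|² = 340/9]
6. B_y = 4/3  [line 2·x + 8·y + 28/3 = 0 ∩ |AB|² = 340/9]
   → B = (-10, 4/3)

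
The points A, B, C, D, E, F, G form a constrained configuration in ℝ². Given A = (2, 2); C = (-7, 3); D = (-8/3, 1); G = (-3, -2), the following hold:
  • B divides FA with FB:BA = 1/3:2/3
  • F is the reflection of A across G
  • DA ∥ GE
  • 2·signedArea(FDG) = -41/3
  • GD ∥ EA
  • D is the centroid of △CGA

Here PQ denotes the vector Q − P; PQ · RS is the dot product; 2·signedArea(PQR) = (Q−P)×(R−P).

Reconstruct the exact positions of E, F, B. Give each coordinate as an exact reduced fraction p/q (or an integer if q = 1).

1. E_x = 5/3  [GD ∥ EA ∩ DA ∥ GE]
2. E_y = -1  [GD ∥ EA ∩ DA ∥ GE]
   → E = (5/3, -1)
3. F_x = -8  [F is the reflection of A across G]
4. F_y = -6  [F is the reflection of A across G]
   → F = (-8, -6)
5. B_x = -14/3  [B divides FA with FB:BA = 1/3:2/3]
6. B_y = -10/3  [B divides FA with FB:BA = 1/3:2/3]
   → B = (-14/3, -10/3)

B = (-14/3, -10/3)
E = (5/3, -1)
F = (-8, -6)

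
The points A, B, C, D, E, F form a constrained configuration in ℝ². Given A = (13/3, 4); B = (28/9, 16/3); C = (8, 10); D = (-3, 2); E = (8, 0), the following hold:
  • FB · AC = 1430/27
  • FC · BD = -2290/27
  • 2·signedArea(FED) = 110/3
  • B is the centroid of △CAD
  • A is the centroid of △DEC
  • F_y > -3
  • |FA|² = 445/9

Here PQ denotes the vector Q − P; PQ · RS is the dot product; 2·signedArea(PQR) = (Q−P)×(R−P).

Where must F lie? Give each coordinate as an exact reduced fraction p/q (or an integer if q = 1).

F = (2/3, -2)

1. F_x = 2/3  [2·signedArea(FED) = 110/3 ∩ FC · BD = -2290/27]
2. F_y = -2  [2·signedArea(FED) = 110/3 ∩ FC · BD = -2290/27]
   → F = (2/3, -2)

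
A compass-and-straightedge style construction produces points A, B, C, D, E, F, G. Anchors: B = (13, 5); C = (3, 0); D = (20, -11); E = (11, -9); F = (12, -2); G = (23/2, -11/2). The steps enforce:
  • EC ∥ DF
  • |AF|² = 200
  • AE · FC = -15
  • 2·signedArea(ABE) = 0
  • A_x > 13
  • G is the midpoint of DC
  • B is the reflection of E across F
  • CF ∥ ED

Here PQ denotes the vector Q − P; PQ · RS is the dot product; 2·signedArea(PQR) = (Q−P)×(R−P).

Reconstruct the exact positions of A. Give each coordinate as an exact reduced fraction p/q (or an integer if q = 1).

A = (14, 12)

1. A_x = 14  [2·signedArea(ABE) = 0 ∩ AE · FC = -15]
2. A_y = 12  [2·signedArea(ABE) = 0 ∩ AE · FC = -15]
   → A = (14, 12)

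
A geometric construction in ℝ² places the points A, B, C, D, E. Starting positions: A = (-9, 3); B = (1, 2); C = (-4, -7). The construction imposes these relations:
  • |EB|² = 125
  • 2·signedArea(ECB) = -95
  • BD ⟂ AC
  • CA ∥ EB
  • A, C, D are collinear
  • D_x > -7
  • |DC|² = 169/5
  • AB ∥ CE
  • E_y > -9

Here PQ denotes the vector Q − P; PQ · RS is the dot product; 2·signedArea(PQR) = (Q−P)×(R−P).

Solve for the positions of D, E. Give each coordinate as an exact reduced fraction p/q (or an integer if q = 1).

1. D_x = -33/5  [A, C, D are collinear ∩ BD ⟂ AC]
2. D_y = -9/5  [A, C, D are collinear ∩ BD ⟂ AC]
   → D = (-33/5, -9/5)
3. E_x = 6  [CA ∥ EB ∩ AB ∥ CE]
4. E_y = -8  [CA ∥ EB ∩ AB ∥ CE]
   → E = (6, -8)

D = (-33/5, -9/5)
E = (6, -8)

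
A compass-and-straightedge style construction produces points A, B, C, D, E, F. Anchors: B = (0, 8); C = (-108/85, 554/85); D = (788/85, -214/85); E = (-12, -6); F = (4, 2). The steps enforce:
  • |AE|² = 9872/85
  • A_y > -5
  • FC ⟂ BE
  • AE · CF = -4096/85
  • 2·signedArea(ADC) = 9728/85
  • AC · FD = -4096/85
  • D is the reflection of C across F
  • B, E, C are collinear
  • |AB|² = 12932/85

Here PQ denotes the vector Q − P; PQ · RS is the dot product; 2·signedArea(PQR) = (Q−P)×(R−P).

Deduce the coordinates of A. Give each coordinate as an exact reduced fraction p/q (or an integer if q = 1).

1. A_x = -116/85  [AE · CF = -4096/85 ∩ 2·signedArea(ADC) = 9728/85]
2. A_y = -362/85  [AE · CF = -4096/85 ∩ 2·signedArea(ADC) = 9728/85]
   → A = (-116/85, -362/85)

A = (-116/85, -362/85)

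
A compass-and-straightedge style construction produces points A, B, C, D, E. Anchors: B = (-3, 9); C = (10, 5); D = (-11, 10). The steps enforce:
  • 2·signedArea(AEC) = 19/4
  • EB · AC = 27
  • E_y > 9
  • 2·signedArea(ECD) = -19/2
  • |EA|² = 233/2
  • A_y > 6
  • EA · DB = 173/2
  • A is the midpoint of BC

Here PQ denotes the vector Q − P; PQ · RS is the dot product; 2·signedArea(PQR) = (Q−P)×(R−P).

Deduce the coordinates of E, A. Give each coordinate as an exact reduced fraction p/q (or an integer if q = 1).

1. A_x = 7/2  [A is the midpoint of BC]
2. A_y = 7  [A is the midpoint of BC]
   → A = (7/2, 7)
3. E_x = -7  [EB · AC = 27 ∩ 2·signedArea(AEC) = 19/4]
4. E_y = 19/2  [EB · AC = 27 ∩ 2·signedArea(AEC) = 19/4]
   → E = (-7, 19/2)

A = (7/2, 7)
E = (-7, 19/2)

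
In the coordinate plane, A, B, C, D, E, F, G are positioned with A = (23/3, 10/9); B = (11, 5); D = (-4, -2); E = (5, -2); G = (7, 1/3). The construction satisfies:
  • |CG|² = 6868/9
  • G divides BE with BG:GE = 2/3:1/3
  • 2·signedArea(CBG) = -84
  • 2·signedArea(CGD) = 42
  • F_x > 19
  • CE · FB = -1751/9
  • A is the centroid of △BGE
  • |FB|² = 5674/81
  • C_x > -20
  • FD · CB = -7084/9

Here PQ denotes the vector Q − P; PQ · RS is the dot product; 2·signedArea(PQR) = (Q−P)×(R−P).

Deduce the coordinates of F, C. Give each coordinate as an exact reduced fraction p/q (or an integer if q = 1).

C = (-19, -9)
F = (58/3, 38/9)

1. C_x = -19  [2·signedArea(CBG) = -84 ∩ 2·signedArea(CGD) = 42]
2. C_y = -9  [2·signedArea(CBG) = -84 ∩ 2·signedArea(CGD) = 42]
   → C = (-19, -9)
3. F_x = 58/3  [FD · CB = -7084/9 ∩ CE · FB = -1751/9]
4. F_y = 38/9  [FD · CB = -7084/9 ∩ CE · FB = -1751/9]
   → F = (58/3, 38/9)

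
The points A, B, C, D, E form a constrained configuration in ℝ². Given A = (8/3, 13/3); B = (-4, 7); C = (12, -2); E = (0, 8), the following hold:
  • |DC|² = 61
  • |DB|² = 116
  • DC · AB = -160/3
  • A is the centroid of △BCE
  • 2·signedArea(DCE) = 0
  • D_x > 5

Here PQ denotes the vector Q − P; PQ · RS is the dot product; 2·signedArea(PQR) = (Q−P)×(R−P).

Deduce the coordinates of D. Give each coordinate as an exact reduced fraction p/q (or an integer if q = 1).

1. D_x = 6  [2·signedArea(DCE) = 0 ∩ DC · AB = -160/3]
2. D_y = 3  [2·signedArea(DCE) = 0 ∩ DC · AB = -160/3]
   → D = (6, 3)

D = (6, 3)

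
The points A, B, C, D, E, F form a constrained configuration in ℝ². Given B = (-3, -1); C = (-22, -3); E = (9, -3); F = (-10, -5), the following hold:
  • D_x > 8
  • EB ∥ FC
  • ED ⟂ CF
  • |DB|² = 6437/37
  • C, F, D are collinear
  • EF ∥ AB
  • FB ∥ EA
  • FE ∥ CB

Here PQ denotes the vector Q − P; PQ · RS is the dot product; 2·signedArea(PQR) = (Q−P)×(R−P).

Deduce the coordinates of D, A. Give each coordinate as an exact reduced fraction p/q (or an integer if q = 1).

A = (16, 1)
D = (302/37, -297/37)

1. D_x = 302/37  [C, F, D are collinear ∩ ED ⟂ CF]
2. D_y = -297/37  [C, F, D are collinear ∩ ED ⟂ CF]
   → D = (302/37, -297/37)
3. A_x = 16  [EF ∥ AB ∩ FB ∥ EA]
4. A_y = 1  [EF ∥ AB ∩ FB ∥ EA]
   → A = (16, 1)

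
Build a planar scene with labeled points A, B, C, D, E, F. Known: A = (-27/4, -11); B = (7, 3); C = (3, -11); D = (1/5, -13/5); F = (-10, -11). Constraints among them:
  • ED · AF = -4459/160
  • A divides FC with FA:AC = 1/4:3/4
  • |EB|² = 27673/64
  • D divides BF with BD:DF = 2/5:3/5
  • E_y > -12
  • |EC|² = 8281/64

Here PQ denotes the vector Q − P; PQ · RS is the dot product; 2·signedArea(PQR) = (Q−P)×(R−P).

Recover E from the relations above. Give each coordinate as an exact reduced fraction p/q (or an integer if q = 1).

1. E_x = -67/8  [ED · AF = -4459/160]
2. E_y = -11  [|EC|² = 8281/64]
   → E = (-67/8, -11)

E = (-67/8, -11)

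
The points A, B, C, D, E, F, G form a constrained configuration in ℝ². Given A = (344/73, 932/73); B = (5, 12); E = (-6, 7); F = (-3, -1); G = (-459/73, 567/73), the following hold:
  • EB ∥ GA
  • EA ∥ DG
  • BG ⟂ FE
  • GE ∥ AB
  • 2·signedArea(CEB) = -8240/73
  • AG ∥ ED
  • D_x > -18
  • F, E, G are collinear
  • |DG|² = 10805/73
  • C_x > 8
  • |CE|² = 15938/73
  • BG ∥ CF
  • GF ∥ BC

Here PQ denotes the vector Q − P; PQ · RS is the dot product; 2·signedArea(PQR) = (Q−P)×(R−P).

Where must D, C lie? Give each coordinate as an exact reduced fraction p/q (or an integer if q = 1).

1. D_x = -17  [EA ∥ DG ∩ AG ∥ ED]
2. D_y = 2  [EA ∥ DG ∩ AG ∥ ED]
   → D = (-17, 2)
3. C_x = 605/73  [BG ∥ CF ∩ GF ∥ BC]
4. C_y = 236/73  [BG ∥ CF ∩ GF ∥ BC]
   → C = (605/73, 236/73)

C = (605/73, 236/73)
D = (-17, 2)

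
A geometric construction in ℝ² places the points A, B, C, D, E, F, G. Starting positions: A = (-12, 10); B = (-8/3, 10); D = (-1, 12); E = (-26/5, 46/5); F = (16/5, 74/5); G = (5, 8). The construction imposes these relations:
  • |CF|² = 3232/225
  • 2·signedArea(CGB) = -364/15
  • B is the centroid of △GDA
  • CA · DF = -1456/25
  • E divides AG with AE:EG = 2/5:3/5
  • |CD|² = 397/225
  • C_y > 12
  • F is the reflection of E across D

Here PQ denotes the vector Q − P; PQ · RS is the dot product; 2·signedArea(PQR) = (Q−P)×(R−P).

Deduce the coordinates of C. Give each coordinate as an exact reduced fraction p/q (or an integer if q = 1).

1. C_x = 4/15  [2·signedArea(CGB) = -364/15 ∩ CA · DF = -1456/25]
2. C_y = 62/5  [2·signedArea(CGB) = -364/15 ∩ CA · DF = -1456/25]
   → C = (4/15, 62/5)

C = (4/15, 62/5)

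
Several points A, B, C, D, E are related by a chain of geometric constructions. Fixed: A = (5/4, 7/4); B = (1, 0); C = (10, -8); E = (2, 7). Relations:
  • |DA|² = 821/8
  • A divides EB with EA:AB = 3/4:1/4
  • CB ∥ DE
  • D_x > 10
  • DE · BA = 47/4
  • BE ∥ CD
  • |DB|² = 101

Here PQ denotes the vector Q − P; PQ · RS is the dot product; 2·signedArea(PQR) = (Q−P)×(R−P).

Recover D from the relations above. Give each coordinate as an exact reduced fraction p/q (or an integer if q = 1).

1. D_x = 11  [CB ∥ DE ∩ BE ∥ CD]
2. D_y = -1  [CB ∥ DE ∩ BE ∥ CD]
   → D = (11, -1)

D = (11, -1)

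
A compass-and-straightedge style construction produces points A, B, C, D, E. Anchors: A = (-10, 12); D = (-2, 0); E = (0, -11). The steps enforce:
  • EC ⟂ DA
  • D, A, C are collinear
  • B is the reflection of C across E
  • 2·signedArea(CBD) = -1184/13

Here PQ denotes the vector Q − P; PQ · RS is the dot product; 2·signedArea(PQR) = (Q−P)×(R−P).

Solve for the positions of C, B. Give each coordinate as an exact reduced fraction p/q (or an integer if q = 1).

B = (-48/13, -175/13)
C = (48/13, -111/13)

1. C_x = 48/13  [D, A, C are collinear ∩ EC ⟂ DA]
2. C_y = -111/13  [D, A, C are collinear ∩ EC ⟂ DA]
   → C = (48/13, -111/13)
3. B_x = -48/13  [B is the reflection of C across E]
4. B_y = -175/13  [B is the reflection of C across E]
   → B = (-48/13, -175/13)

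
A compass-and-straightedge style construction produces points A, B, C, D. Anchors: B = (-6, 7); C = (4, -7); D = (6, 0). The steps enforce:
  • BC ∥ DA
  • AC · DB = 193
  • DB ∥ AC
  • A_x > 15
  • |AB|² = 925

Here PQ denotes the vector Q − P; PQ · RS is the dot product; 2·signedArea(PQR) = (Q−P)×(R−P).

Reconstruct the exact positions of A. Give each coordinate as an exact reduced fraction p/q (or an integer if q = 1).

A = (16, -14)

1. A_x = 16  [DB ∥ AC ∩ BC ∥ DA]
2. A_y = -14  [DB ∥ AC ∩ BC ∥ DA]
   → A = (16, -14)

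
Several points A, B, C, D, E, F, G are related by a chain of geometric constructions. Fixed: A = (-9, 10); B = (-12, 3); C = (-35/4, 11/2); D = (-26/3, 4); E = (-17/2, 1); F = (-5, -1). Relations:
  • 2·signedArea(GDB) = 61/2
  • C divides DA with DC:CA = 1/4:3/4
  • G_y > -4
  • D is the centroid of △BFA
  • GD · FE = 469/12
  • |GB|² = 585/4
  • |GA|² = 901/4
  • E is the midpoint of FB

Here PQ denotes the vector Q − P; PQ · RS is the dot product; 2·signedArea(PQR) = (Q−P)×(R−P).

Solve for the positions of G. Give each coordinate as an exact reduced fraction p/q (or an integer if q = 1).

G = (-3/2, -3)

1. G_x = -3/2  [GD · FE = 469/12 ∩ 2·signedArea(GDB) = 61/2]
2. G_y = -3  [GD · FE = 469/12 ∩ 2·signedArea(GDB) = 61/2]
   → G = (-3/2, -3)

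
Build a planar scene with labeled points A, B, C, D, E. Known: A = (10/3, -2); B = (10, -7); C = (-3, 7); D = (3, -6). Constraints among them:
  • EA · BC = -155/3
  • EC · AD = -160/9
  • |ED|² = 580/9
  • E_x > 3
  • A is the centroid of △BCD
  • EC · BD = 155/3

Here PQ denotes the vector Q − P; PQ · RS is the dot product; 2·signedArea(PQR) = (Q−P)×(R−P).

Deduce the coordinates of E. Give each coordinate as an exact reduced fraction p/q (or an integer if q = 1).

1. E_x = 11/3  [EA · BC = -155/3 ∩ EC · AD = -160/9]
2. E_y = 2  [EA · BC = -155/3 ∩ EC · AD = -160/9]
   → E = (11/3, 2)

E = (11/3, 2)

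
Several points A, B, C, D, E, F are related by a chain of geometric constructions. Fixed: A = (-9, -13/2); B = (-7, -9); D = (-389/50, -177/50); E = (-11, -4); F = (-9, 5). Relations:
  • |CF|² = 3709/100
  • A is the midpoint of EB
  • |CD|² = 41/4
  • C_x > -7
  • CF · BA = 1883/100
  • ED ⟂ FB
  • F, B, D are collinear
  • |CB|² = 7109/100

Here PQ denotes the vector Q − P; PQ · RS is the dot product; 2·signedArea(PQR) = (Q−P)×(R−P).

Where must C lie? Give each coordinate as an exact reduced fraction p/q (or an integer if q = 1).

1. C_x = -164/25  [line 2·x + -5/2·y + 1167/100 = 0 ∩ |CD|² = 41/4]
2. C_y = -29/50  [line 2·x + -5/2·y + 1167/100 = 0 ∩ |CD|² = 41/4]
   → C = (-164/25, -29/50)

C = (-164/25, -29/50)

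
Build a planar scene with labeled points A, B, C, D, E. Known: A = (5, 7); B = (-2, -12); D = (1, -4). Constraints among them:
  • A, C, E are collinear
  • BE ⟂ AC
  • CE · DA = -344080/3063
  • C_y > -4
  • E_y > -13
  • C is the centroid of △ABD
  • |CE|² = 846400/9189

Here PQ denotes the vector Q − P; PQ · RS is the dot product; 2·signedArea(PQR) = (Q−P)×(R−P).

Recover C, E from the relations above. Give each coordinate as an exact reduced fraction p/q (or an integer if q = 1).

1. C_x = 4/3  [C is the centroid of △ABD]
2. C_y = -3  [C is the centroid of △ABD]
   → C = (4/3, -3)
3. E_x = -2012/1021  [A, C, E are collinear ∩ BE ⟂ AC]
4. E_y = -12263/1021  [A, C, E are collinear ∩ BE ⟂ AC]
   → E = (-2012/1021, -12263/1021)

C = (4/3, -3)
E = (-2012/1021, -12263/1021)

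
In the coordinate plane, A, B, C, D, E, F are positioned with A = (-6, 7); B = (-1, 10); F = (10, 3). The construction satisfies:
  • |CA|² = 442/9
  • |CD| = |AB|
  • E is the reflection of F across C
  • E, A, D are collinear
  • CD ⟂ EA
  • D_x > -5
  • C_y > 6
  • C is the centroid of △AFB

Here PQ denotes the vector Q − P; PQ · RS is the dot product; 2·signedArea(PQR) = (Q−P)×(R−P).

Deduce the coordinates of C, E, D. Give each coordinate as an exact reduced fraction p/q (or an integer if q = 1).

1. C_x = 1  [C is the centroid of △AFB]
2. C_y = 20/3  [C is the centroid of △AFB]
   → C = (1, 20/3)
3. E_x = -8  [E is the reflection of F across C]
4. E_y = 31/3  [E is the reflection of F across C]
   → E = (-8, 31/3)
5. D_x = -4  [E, A, D are collinear ∩ CD ⟂ EA]
6. D_y = 11/3  [E, A, D are collinear ∩ CD ⟂ EA]
   → D = (-4, 11/3)

C = (1, 20/3)
D = (-4, 11/3)
E = (-8, 31/3)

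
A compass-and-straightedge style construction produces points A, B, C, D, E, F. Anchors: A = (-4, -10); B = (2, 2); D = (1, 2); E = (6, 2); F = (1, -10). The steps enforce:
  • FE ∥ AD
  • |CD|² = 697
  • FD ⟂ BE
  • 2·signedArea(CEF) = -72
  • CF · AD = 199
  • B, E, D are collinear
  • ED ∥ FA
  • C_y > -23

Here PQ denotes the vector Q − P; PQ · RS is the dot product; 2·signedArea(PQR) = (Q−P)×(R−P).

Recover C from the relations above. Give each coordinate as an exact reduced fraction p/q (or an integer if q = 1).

1. C_x = -10  [CF · AD = 199 ∩ 2·signedArea(CEF) = -72]
2. C_y = -22  [CF · AD = 199 ∩ 2·signedArea(CEF) = -72]
   → C = (-10, -22)

C = (-10, -22)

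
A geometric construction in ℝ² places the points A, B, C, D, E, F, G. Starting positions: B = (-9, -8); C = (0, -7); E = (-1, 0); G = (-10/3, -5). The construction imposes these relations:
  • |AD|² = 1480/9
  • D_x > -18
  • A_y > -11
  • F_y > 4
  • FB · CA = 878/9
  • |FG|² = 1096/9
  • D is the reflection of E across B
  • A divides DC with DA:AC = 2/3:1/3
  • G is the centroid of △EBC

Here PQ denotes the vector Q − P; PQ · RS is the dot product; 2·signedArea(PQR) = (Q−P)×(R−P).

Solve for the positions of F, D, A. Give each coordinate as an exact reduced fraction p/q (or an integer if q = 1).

1. D_x = -17  [D is the reflection of E across B]
2. D_y = -16  [D is the reflection of E across B]
   → D = (-17, -16)
3. A_x = -17/3  [A divides DC with DA:AC = 2/3:1/3]
4. A_y = -10  [A divides DC with DA:AC = 2/3:1/3]
   → A = (-17/3, -10)
5. F_x = 4/3  [line 17/3·x + 3·y + -203/9 = 0 ∩ |FG|² = 1096/9]
6. F_y = 5  [line 17/3·x + 3·y + -203/9 = 0 ∩ |FG|² = 1096/9]
   → F = (4/3, 5)

A = (-17/3, -10)
D = (-17, -16)
F = (4/3, 5)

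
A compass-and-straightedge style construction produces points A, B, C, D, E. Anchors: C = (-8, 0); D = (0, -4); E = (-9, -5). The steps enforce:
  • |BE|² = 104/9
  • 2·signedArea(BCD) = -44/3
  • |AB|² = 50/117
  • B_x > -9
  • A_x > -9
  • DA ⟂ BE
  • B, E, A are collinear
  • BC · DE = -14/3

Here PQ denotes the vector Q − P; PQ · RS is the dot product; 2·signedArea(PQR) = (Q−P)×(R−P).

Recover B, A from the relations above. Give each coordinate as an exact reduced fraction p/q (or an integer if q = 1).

1. B_x = -25/3  [BC · DE = -14/3 ∩ 2·signedArea(BCD) = -44/3]
2. B_y = -5/3  [BC · DE = -14/3 ∩ 2·signedArea(BCD) = -44/3]
   → B = (-25/3, -5/3)
3. A_x = -110/13  [B, E, A are collinear ∩ DA ⟂ BE]
4. A_y = -30/13  [B, E, A are collinear ∩ DA ⟂ BE]
   → A = (-110/13, -30/13)

A = (-110/13, -30/13)
B = (-25/3, -5/3)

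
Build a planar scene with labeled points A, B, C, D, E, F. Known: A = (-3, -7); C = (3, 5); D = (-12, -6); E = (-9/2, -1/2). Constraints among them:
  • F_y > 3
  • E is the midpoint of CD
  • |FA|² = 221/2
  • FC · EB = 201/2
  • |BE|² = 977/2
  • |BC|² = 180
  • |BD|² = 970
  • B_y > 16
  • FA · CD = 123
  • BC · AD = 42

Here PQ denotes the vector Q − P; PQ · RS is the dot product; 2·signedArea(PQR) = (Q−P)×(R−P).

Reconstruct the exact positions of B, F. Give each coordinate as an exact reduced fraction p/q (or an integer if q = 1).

1. B_x = 9  [line 9·x + -1·y + -64 = 0 ∩ |BE|² = 977/2]
2. B_y = 17  [line 9·x + -1·y + -64 = 0 ∩ |BE|² = 977/2]
   → B = (9, 17)
3. F_x = -5/2  [FA · CD = 123 ∩ FC · EB = 201/2]
4. F_y = 7/2  [FA · CD = 123 ∩ FC · EB = 201/2]
   → F = (-5/2, 7/2)

B = (9, 17)
F = (-5/2, 7/2)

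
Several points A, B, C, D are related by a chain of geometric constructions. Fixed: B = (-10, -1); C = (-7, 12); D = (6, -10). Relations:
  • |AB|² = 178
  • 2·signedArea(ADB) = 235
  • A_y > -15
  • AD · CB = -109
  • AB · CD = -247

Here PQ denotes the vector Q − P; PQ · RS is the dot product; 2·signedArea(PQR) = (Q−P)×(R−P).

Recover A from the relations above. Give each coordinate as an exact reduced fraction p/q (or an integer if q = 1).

1. A_x = -13  [2·signedArea(ADB) = 235 ∩ AB · CD = -247]
2. A_y = -14  [2·signedArea(ADB) = 235 ∩ AB · CD = -247]
   → A = (-13, -14)

A = (-13, -14)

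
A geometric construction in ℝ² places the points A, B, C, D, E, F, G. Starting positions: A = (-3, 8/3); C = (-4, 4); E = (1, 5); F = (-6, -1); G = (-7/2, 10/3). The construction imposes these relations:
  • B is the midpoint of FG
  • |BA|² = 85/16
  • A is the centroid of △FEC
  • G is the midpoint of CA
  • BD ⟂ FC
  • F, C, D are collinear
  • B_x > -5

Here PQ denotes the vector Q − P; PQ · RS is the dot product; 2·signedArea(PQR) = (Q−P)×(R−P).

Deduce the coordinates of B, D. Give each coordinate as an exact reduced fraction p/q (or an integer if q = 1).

1. B_x = -19/4  [B is the midpoint of FG]
2. B_y = 7/6  [B is the midpoint of FG]
   → B = (-19/4, 7/6)
3. D_x = -442/87  [F, C, D are collinear ∩ BD ⟂ FC]
4. D_y = 113/87  [F, C, D are collinear ∩ BD ⟂ FC]
   → D = (-442/87, 113/87)

B = (-19/4, 7/6)
D = (-442/87, 113/87)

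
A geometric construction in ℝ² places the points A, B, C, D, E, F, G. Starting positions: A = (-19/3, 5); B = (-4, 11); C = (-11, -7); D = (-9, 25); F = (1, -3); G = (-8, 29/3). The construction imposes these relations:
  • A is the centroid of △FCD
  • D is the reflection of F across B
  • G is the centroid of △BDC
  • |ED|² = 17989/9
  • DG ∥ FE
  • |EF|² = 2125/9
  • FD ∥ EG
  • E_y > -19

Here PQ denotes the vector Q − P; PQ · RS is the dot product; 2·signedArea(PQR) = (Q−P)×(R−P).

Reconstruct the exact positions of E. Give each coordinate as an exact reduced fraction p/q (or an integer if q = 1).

E = (2, -55/3)

1. E_x = 2  [FD ∥ EG ∩ DG ∥ FE]
2. E_y = -55/3  [FD ∥ EG ∩ DG ∥ FE]
   → E = (2, -55/3)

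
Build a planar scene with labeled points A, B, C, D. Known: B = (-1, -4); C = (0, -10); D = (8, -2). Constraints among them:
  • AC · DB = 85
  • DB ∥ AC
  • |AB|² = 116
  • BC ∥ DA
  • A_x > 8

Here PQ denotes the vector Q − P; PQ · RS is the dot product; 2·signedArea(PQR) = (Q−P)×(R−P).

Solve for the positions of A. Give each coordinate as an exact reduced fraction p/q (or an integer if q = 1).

A = (9, -8)

1. A_x = 9  [DB ∥ AC ∩ BC ∥ DA]
2. A_y = -8  [DB ∥ AC ∩ BC ∥ DA]
   → A = (9, -8)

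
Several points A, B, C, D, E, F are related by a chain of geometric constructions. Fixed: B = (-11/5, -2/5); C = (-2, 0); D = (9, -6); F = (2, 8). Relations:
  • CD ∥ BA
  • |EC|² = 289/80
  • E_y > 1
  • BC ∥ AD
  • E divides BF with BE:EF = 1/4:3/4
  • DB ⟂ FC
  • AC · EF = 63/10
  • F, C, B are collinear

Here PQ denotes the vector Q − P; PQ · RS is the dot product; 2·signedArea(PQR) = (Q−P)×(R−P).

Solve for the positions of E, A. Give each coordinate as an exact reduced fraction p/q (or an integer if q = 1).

1. E_x = -23/20  [E divides BF with BE:EF = 1/4:3/4]
2. E_y = 17/10  [E divides BF with BE:EF = 1/4:3/4]
   → E = (-23/20, 17/10)
3. A_x = 44/5  [BC ∥ AD ∩ CD ∥ BA]
4. A_y = -32/5  [BC ∥ AD ∩ CD ∥ BA]
   → A = (44/5, -32/5)

A = (44/5, -32/5)
E = (-23/20, 17/10)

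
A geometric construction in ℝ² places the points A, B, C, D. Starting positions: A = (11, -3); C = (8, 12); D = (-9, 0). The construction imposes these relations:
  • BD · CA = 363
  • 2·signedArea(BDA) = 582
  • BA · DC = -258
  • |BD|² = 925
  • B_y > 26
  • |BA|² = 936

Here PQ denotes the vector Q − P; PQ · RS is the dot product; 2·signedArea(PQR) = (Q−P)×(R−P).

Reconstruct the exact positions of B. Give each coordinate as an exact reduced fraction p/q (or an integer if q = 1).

1. B_x = 5  [2·signedArea(BDA) = 582 ∩ BA · DC = -258]
2. B_y = 27  [2·signedArea(BDA) = 582 ∩ BA · DC = -258]
   → B = (5, 27)

B = (5, 27)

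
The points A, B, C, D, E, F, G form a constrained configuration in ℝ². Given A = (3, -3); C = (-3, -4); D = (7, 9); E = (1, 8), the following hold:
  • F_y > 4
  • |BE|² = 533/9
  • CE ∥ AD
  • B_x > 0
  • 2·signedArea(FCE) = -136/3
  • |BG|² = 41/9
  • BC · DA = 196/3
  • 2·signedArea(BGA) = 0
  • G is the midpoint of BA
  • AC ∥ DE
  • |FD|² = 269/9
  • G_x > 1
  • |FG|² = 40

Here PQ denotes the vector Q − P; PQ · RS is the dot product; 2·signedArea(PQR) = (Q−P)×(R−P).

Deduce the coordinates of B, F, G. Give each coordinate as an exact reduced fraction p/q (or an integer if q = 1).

B = (1/3, 1/3)
F = (11/3, 14/3)
G = (5/3, -4/3)

1. B_x = 1/3  [line 4·x + 12·y + -16/3 = 0 ∩ |BE|² = 533/9]
2. B_y = 1/3  [line 4·x + 12·y + -16/3 = 0 ∩ |BE|² = 533/9]
   → B = (1/3, 1/3)
3. G_x = 5/3  [2·signedArea(BGA) = 0 ∩ G is the midpoint of BA]
4. G_y = -4/3  [2·signedArea(BGA) = 0 ∩ G is the midpoint of BA]
   → G = (5/3, -4/3)
5. F_x = 11/3  [line -12·x + 4·y + 76/3 = 0 ∩ |FG|² = 40]
6. F_y = 14/3  [line -12·x + 4·y + 76/3 = 0 ∩ |FG|² = 40]
   → F = (11/3, 14/3)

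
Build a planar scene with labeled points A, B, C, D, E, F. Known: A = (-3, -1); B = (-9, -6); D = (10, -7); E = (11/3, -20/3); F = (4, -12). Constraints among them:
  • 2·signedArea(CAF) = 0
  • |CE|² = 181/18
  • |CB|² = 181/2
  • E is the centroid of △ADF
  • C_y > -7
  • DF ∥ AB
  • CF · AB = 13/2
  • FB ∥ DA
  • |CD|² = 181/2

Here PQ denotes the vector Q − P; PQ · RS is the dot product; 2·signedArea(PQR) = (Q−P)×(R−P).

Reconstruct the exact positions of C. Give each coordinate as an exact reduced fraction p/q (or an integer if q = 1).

1. C_x = 1/2  [2·signedArea(CAF) = 0 ∩ CF · AB = 13/2]
2. C_y = -13/2  [2·signedArea(CAF) = 0 ∩ CF · AB = 13/2]
   → C = (1/2, -13/2)

C = (1/2, -13/2)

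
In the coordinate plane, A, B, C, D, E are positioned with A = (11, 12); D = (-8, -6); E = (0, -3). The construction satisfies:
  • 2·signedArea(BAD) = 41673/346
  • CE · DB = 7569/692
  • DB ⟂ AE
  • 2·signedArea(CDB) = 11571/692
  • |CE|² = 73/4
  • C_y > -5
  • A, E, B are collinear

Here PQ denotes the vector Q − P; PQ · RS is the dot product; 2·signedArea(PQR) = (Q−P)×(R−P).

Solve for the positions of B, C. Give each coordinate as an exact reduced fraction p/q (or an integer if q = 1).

B = (-1463/346, -3033/346)
C = (-4, -9/2)

1. B_x = -1463/346  [A, E, B are collinear ∩ DB ⟂ AE]
2. B_y = -3033/346  [A, E, B are collinear ∩ DB ⟂ AE]
   → B = (-1463/346, -3033/346)
3. C_x = -4  [CE · DB = 7569/692 ∩ 2·signedArea(CDB) = 11571/692]
4. C_y = -9/2  [CE · DB = 7569/692 ∩ 2·signedArea(CDB) = 11571/692]
   → C = (-4, -9/2)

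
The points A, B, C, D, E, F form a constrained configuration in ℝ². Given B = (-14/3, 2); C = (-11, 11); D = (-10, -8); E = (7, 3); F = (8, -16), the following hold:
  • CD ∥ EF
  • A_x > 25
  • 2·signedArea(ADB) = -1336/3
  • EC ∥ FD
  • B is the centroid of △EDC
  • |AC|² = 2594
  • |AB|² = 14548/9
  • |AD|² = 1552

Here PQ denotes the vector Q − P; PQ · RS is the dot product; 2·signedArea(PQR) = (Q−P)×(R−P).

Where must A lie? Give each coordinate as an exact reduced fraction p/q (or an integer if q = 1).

1. A_x = 26  [line -10·x + 16/3·y + 388 = 0 ∩ |AD|² = 1552]
2. A_y = -24  [line -10·x + 16/3·y + 388 = 0 ∩ |AD|² = 1552]
   → A = (26, -24)

A = (26, -24)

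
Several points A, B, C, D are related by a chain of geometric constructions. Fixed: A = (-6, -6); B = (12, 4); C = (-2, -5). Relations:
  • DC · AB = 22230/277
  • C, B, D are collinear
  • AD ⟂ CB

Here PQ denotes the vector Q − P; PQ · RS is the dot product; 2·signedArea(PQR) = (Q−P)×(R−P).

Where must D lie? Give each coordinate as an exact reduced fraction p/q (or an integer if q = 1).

1. D_x = -1464/277  [C, B, D are collinear ∩ AD ⟂ CB]
2. D_y = -1970/277  [C, B, D are collinear ∩ AD ⟂ CB]
   → D = (-1464/277, -1970/277)

D = (-1464/277, -1970/277)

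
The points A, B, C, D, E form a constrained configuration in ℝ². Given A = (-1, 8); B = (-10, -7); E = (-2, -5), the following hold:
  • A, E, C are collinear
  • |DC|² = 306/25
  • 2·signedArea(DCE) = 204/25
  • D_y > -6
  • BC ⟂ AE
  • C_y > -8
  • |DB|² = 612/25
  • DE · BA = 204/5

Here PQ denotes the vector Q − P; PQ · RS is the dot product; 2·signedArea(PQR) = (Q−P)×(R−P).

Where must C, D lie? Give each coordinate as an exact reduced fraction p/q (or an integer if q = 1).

C = (-11/5, -38/5)
D = (-26/5, -29/5)

1. C_x = -11/5  [A, E, C are collinear ∩ BC ⟂ AE]
2. C_y = -38/5  [A, E, C are collinear ∩ BC ⟂ AE]
   → C = (-11/5, -38/5)
3. D_x = -26/5  [2·signedArea(DCE) = 204/25 ∩ DE · BA = 204/5]
4. D_y = -29/5  [2·signedArea(DCE) = 204/25 ∩ DE · BA = 204/5]
   → D = (-26/5, -29/5)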